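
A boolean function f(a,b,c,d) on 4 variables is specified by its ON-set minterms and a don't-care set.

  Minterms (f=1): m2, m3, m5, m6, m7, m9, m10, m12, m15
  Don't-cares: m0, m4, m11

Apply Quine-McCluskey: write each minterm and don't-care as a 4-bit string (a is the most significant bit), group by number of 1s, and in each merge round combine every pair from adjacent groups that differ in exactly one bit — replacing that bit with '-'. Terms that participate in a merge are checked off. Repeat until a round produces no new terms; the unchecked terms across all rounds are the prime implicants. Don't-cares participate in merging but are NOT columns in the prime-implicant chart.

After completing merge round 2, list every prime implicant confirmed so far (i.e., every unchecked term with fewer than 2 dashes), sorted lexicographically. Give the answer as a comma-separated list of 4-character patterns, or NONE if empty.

size-2^0 implicants → 0000(✓)  0010(✓)  0011(✓)  0100(✓)  0101(✓)  0110(✓)  0111(✓)  1001(✓)  1010(✓)  1011(✓)  1100(✓)  1111(✓)
size-2^1 implicants → -010(✓)  -011(✓)  -100  -111(✓)  0-00(✓)  0-10(✓)  0-11(✓)  00-0(✓)  001-(✓)  01-0(✓)  01-1(✓)  010-(✓)  011-(✓)  1-11(✓)  10-1  101-(✓)
size-2^2 implicants → --11  -01-  0--0  0-1-  01--
Unchecked terms (primes): --11, -01-, -100, 0--0, 0-1-, 01--, 10-1

-100, 10-1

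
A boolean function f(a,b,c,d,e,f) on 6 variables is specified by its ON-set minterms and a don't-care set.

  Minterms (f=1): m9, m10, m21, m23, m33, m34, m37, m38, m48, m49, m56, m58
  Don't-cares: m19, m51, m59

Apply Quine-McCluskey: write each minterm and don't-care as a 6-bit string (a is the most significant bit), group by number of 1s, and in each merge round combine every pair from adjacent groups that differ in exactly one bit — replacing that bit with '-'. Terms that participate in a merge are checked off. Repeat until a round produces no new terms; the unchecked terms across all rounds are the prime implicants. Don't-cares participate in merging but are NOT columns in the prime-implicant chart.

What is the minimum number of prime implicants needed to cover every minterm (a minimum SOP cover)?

7

[col 0] 001001, 001010, 010011*, 010101*, 010111*, 100001*, 100010*, 100101*, 100110*, 110000*, 110001*, 110011*, 111000*, 111010*, 111011*
[col 1] -10011, 010-11, 0101-1, 1-0001, 100-01, 100-10, 11-000, 11-011, 1100-1, 11000-, 1110-0, 11101-
Prime implicants: -10011, 001001, 001010, 010-11, 0101-1, 1-0001, 100-01, 100-10, 11-000, 11-011, 1100-1, 11000-, 1110-0, 11101-
PI chart (minterm → PIs covering it):
  9 | 001001  (sole → essential)
  10 | 001010  (sole → essential)
  21 | 0101-1  (sole → essential)
  23 | 010-11,0101-1
  33 | 1-0001,100-01
  34 | 100-10  (sole → essential)
  37 | 100-01  (sole → essential)
  38 | 100-10  (sole → essential)
  48 | 11-000,11000-
  49 | 1-0001,1100-1,11000-
  56 | 11-000,1110-0
  58 | 1110-0,11101-
Essential prime implicants: 001001, 001010, 0101-1, 100-01, 100-10
Petrick residual → 11000-, 1110-0
Minimum SOP uses 7 PIs: a'b'cd'e'f + a'b'cd'ef' + a'bc'df + ab'c'e'f + ab'c'ef' + abc'd'e' + abcd'f'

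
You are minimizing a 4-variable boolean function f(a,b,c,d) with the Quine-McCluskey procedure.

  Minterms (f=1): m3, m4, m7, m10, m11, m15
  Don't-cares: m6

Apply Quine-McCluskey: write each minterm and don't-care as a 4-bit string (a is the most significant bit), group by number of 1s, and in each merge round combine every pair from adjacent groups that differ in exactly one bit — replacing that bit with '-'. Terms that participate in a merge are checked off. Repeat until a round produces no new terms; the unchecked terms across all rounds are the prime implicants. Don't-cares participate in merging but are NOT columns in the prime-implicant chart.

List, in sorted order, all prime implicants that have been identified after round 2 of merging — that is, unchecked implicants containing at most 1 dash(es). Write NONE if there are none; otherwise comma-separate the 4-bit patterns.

01-0, 011-, 101-

[col 0] 0011*, 0100*, 0110*, 0111*, 1010*, 1011*, 1111*
[col 1] -011*, -111*, 0-11*, 01-0, 011-, 1-11*, 101-
[col 2] --11
Prime implicants: --11, 01-0, 011-, 101-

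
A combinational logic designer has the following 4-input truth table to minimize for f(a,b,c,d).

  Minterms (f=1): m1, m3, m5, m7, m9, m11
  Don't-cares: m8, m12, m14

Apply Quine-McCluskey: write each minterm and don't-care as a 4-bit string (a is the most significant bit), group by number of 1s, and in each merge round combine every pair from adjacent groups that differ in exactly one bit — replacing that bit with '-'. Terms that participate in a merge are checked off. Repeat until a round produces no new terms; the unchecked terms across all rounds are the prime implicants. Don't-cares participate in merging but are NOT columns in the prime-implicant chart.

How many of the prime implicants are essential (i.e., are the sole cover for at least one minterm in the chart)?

2

Round 0: 0001✓ 0011✓ 0101✓ 0111✓ 1000✓ 1001✓ 1011✓ 1100✓ 1110✓
Round 1: -001✓ -011✓ 0-01✓ 0-11✓ 00-1✓ 01-1✓ 1-00 10-1✓ 100- 11-0
Round 2: -0-1 0--1
PIs = {-0-1, 0--1, 1-00, 100-, 11-0}
Coverage chart:
  m1: -0-1,0--1
  m3: -0-1,0--1
  m5: 0--1 ←essential
  m7: 0--1 ←essential
  m9: -0-1,100-
  m11: -0-1 ←essential
Essential: -0-1, 0--1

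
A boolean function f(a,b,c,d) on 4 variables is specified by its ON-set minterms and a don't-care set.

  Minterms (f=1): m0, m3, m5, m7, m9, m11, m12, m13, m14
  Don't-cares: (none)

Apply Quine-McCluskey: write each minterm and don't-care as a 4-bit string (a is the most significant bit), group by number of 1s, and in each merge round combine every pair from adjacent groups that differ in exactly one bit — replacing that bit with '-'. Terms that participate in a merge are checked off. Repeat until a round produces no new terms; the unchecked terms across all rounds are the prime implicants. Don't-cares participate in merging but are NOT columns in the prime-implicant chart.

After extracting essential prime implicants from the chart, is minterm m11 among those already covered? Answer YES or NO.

NO

Round 0: 0000 0011✓ 0101✓ 0111✓ 1001✓ 1011✓ 1100✓ 1101✓ 1110✓
Round 1: -011 -101 0-11 01-1 1-01 10-1 11-0 110-
PIs = {-011, -101, 0-11, 0000, 01-1, 1-01, 10-1, 11-0, 110-}
Coverage chart:
  m0: 0000 ←essential
  m3: -011,0-11
  m5: -101,01-1
  m7: 0-11,01-1
  m9: 1-01,10-1
  m11: -011,10-1
  m12: 11-0,110-
  m13: -101,1-01,110-
  m14: 11-0 ←essential
Essential: 0000, 11-0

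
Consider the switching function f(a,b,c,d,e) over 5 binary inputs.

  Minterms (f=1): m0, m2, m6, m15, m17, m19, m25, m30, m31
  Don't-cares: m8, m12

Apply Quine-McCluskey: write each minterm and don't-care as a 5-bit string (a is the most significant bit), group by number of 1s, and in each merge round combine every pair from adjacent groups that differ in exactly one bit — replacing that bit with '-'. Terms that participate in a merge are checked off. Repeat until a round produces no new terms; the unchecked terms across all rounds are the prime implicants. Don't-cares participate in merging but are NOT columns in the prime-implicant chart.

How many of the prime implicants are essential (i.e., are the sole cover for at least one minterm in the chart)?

5

[col 0] 00000*, 00010*, 00110*, 01000*, 01100*, 01111*, 10001*, 10011*, 11001*, 11110*, 11111*
[col 1] -1111, 0-000, 00-10, 000-0, 01-00, 1-001, 100-1, 1111-
Prime implicants: -1111, 0-000, 00-10, 000-0, 01-00, 1-001, 100-1, 1111-
PI chart (minterm → PIs covering it):
  0 | 0-000,000-0
  2 | 00-10,000-0
  6 | 00-10  (sole → essential)
  15 | -1111  (sole → essential)
  17 | 1-001,100-1
  19 | 100-1  (sole → essential)
  25 | 1-001  (sole → essential)
  30 | 1111-  (sole → essential)
  31 | -1111,1111-
Essential prime implicants: -1111, 00-10, 1-001, 100-1, 1111-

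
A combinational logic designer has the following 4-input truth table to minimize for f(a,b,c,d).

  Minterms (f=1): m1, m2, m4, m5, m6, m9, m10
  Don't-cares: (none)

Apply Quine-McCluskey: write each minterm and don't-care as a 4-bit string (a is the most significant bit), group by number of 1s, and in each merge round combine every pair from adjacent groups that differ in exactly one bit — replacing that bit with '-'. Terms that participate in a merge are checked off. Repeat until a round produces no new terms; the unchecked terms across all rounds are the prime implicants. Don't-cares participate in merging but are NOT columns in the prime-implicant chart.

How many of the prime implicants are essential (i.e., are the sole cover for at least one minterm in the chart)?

size-2^0 implicants → 0001(✓)  0010(✓)  0100(✓)  0101(✓)  0110(✓)  1001(✓)  1010(✓)
size-2^1 implicants → -001  -010  0-01  0-10  01-0  010-
Unchecked terms (primes): -001, -010, 0-01, 0-10, 01-0, 010-
Minterm coverage:
  m1 ⊆ -001,0-01
  m2 ⊆ -010,0-10
  m4 ⊆ 01-0,010-
  m5 ⊆ 0-01,010-
  m6 ⊆ 0-10,01-0
  m9 ⊆ -001 [E]
  m10 ⊆ -010 [E]
E = {-001, -010}

2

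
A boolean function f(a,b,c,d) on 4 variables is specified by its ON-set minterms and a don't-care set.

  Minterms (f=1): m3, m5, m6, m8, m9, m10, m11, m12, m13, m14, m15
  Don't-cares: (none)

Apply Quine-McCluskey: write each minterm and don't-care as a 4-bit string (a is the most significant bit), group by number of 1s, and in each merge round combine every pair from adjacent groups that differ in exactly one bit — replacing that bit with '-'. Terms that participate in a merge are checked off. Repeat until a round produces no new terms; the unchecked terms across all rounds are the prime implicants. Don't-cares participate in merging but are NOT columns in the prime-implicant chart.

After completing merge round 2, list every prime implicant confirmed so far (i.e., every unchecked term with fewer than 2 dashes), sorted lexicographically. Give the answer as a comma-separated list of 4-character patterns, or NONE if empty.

[col 0] 0011*, 0101*, 0110*, 1000*, 1001*, 1010*, 1011*, 1100*, 1101*, 1110*, 1111*
[col 1] -011, -101, -110, 1-00*, 1-01*, 1-10*, 1-11*, 10-0*, 10-1*, 100-*, 101-*, 11-0*, 11-1*, 110-*, 111-*
[col 2] 1--0*, 1--1*, 1-0-*, 1-1-*, 10--*, 11--*
[col 3] 1---
Prime implicants: -011, -101, -110, 1---

-011, -101, -110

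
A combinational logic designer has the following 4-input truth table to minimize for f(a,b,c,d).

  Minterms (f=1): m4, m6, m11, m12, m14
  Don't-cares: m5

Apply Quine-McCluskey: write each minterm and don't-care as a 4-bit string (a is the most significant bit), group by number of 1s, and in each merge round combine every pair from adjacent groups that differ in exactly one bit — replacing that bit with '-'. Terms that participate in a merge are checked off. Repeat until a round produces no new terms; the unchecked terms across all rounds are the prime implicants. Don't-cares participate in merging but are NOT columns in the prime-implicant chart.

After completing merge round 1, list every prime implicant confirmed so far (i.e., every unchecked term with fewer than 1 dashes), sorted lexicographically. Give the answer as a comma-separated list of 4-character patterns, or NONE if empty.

size-2^0 implicants → 0100(✓)  0101(✓)  0110(✓)  1011  1100(✓)  1110(✓)
size-2^1 implicants → -100(✓)  -110(✓)  01-0(✓)  010-  11-0(✓)
size-2^2 implicants → -1-0
Unchecked terms (primes): -1-0, 010-, 1011

1011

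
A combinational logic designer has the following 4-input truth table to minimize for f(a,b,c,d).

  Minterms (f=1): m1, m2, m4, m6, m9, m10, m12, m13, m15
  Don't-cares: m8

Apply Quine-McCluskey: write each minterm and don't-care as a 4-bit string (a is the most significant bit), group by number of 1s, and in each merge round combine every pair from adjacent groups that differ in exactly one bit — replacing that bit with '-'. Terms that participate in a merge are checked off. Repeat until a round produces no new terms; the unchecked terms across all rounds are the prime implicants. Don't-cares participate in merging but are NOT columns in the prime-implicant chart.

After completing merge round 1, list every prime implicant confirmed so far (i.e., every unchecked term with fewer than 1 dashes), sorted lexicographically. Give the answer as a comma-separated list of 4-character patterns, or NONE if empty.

[col 0] 0001*, 0010*, 0100*, 0110*, 1000*, 1001*, 1010*, 1100*, 1101*, 1111*
[col 1] -001, -010, -100, 0-10, 01-0, 1-00*, 1-01*, 10-0, 100-*, 11-1, 110-*
[col 2] 1-0-
Prime implicants: -001, -010, -100, 0-10, 01-0, 1-0-, 10-0, 11-1

NONE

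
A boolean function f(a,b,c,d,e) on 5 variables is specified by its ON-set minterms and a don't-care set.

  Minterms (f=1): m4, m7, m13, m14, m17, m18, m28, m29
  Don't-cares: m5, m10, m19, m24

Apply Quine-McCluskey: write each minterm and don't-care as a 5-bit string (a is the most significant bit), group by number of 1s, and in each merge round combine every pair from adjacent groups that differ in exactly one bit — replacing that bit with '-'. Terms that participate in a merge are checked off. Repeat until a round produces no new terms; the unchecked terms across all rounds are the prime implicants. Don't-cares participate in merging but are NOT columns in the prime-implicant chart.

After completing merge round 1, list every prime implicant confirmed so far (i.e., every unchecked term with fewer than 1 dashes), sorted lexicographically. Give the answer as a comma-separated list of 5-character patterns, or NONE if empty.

size-2^0 implicants → 00100(✓)  00101(✓)  00111(✓)  01010(✓)  01101(✓)  01110(✓)  10001(✓)  10010(✓)  10011(✓)  11000(✓)  11100(✓)  11101(✓)
size-2^1 implicants → -1101  0-101  001-1  0010-  01-10  100-1  1001-  11-00  1110-
Unchecked terms (primes): -1101, 0-101, 001-1, 0010-, 01-10, 100-1, 1001-, 11-00, 1110-

NONE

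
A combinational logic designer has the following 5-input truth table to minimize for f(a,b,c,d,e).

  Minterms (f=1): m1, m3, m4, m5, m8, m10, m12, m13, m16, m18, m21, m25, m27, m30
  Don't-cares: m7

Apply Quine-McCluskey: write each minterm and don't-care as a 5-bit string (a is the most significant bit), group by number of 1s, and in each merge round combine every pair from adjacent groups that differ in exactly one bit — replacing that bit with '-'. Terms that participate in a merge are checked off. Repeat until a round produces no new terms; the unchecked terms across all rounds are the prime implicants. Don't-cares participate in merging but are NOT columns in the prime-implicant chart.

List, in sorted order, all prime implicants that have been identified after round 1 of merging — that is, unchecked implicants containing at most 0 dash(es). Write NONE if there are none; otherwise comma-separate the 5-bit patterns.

Round 0: 00001✓ 00011✓ 00100✓ 00101✓ 00111✓ 01000✓ 01010✓ 01100✓ 01101✓ 10000✓ 10010✓ 10101✓ 11001✓ 11011✓ 11110
Round 1: -0101 0-100✓ 0-101✓ 00-01✓ 00-11✓ 000-1✓ 001-1✓ 0010-✓ 01-00 010-0 0110-✓ 100-0 110-1
Round 2: 0-10- 00--1
PIs = {-0101, 0-10-, 00--1, 01-00, 010-0, 100-0, 110-1, 11110}

11110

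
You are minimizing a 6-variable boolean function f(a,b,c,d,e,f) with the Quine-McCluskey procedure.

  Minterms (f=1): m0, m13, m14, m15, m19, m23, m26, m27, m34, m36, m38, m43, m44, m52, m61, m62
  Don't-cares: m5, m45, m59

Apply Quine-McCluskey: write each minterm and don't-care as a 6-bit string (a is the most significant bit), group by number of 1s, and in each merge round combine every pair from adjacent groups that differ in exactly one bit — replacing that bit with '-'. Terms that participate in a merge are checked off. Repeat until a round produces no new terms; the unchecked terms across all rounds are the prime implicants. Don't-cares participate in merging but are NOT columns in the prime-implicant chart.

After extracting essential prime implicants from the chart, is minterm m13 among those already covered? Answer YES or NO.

size-2^0 implicants → 000000  000101(✓)  001101(✓)  001110(✓)  001111(✓)  010011(✓)  010111(✓)  011010(✓)  011011(✓)  100010(✓)  100100(✓)  100110(✓)  101011(✓)  101100(✓)  101101(✓)  110100(✓)  111011(✓)  111101(✓)  111110
size-2^1 implicants → -01101  -11011  00-101  0011-1  00111-  01-011  010-11  01101-  1-0100  1-1011  1-1101  10-100  100-10  1001-0  10110-
Unchecked terms (primes): -01101, -11011, 00-101, 000000, 0011-1, 00111-, 01-011, 010-11, 01101-, 1-0100, 1-1011, 1-1101, 10-100, 100-10, 1001-0, 10110-, 111110
Minterm coverage:
  m0 ⊆ 000000 [E]
  m13 ⊆ -01101,00-101,0011-1
  m14 ⊆ 00111- [E]
  m15 ⊆ 0011-1,00111-
  m19 ⊆ 01-011,010-11
  m23 ⊆ 010-11 [E]
  m26 ⊆ 01101- [E]
  m27 ⊆ -11011,01-011,01101-
  m34 ⊆ 100-10 [E]
  m36 ⊆ 1-0100,10-100,1001-0
  m38 ⊆ 100-10,1001-0
  m43 ⊆ 1-1011 [E]
  m44 ⊆ 10-100,10110-
  m52 ⊆ 1-0100 [E]
  m61 ⊆ 1-1101 [E]
  m62 ⊆ 111110 [E]
E = {000000, 00111-, 010-11, 01101-, 1-0100, 1-1011, 1-1101, 100-10, 111110}

NO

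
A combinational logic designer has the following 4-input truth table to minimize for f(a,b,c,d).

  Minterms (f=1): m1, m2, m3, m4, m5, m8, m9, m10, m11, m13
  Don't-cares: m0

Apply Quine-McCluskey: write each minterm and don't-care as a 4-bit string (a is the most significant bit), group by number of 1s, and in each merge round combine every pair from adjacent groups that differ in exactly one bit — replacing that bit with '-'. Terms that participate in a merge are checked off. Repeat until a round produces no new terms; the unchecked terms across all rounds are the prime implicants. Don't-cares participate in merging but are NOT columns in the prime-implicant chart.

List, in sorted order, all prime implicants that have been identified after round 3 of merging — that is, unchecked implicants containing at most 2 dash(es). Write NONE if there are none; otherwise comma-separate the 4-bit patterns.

--01, 0-0-

[col 0] 0000*, 0001*, 0010*, 0011*, 0100*, 0101*, 1000*, 1001*, 1010*, 1011*, 1101*
[col 1] -000*, -001*, -010*, -011*, -101*, 0-00*, 0-01*, 00-0*, 00-1*, 000-*, 001-*, 010-*, 1-01*, 10-0*, 10-1*, 100-*, 101-*
[col 2] --01, -0-0*, -0-1*, -00-*, -01-*, 0-0-, 00--*, 10--*
[col 3] -0--
Prime implicants: --01, -0--, 0-0-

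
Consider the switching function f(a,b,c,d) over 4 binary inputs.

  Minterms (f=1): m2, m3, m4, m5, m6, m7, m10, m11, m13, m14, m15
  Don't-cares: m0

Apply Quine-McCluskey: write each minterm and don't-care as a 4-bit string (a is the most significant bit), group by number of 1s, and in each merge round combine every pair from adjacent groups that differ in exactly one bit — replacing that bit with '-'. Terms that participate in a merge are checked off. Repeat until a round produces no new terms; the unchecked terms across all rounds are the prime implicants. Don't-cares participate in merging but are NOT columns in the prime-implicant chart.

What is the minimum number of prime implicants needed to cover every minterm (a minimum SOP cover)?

3

size-2^0 implicants → 0000(✓)  0010(✓)  0011(✓)  0100(✓)  0101(✓)  0110(✓)  0111(✓)  1010(✓)  1011(✓)  1101(✓)  1110(✓)  1111(✓)
size-2^1 implicants → -010(✓)  -011(✓)  -101(✓)  -110(✓)  -111(✓)  0-00(✓)  0-10(✓)  0-11(✓)  00-0(✓)  001-(✓)  01-0(✓)  01-1(✓)  010-(✓)  011-(✓)  1-10(✓)  1-11(✓)  101-(✓)  11-1(✓)  111-(✓)
size-2^2 implicants → --10(✓)  --11(✓)  -01-(✓)  -1-1  -11-(✓)  0--0  0-1-(✓)  01--  1-1-(✓)
size-2^3 implicants → --1-
Unchecked terms (primes): --1-, -1-1, 0--0, 01--
Minterm coverage:
  m2 ⊆ --1-,0--0
  m3 ⊆ --1- [E]
  m4 ⊆ 0--0,01--
  m5 ⊆ -1-1,01--
  m6 ⊆ --1-,0--0,01--
  m7 ⊆ --1-,-1-1,01--
  m10 ⊆ --1- [E]
  m11 ⊆ --1- [E]
  m13 ⊆ -1-1 [E]
  m14 ⊆ --1- [E]
  m15 ⊆ --1-,-1-1
E = {--1-, -1-1}
Petrick residual → 0--0
Cover = c + bd + a'd'  |cover|=3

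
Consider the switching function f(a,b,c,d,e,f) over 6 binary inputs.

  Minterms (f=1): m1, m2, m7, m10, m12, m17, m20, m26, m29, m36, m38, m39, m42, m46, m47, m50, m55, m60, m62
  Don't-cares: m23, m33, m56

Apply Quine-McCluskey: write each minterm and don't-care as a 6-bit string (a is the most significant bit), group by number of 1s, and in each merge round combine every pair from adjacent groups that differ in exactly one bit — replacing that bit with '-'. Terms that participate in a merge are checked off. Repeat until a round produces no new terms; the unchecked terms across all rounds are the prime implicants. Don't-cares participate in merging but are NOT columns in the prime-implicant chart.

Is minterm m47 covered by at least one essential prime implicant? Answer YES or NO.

[col 0] 000001*, 000010*, 000111*, 001010*, 001100, 010001*, 010100, 010111*, 011010*, 011101, 100001*, 100100*, 100110*, 100111*, 101010*, 101110*, 101111*, 110010, 110111*, 111000*, 111100*, 111110*
[col 1] -00001, -00111*, -01010, -10111*, 0-0001, 0-0111*, 0-1010, 00-010, 1-0111*, 1-1110, 10-110*, 10-111*, 1001-0, 10011-*, 101-10, 10111-*, 111-00, 1111-0
[col 2] --0111, 10-11-
Prime implicants: --0111, -00001, -01010, 0-0001, 0-1010, 00-010, 001100, 010100, 011101, 1-1110, 10-11-, 1001-0, 101-10, 110010, 111-00, 1111-0
PI chart (minterm → PIs covering it):
  1 | -00001,0-0001
  2 | 00-010  (sole → essential)
  7 | --0111  (sole → essential)
  10 | -01010,0-1010,00-010
  12 | 001100  (sole → essential)
  17 | 0-0001  (sole → essential)
  20 | 010100  (sole → essential)
  26 | 0-1010  (sole → essential)
  29 | 011101  (sole → essential)
  36 | 1001-0  (sole → essential)
  38 | 10-11-,1001-0
  39 | --0111,10-11-
  42 | -01010,101-10
  46 | 1-1110,10-11-,101-10
  47 | 10-11-  (sole → essential)
  50 | 110010  (sole → essential)
  55 | --0111  (sole → essential)
  60 | 111-00,1111-0
  62 | 1-1110,1111-0
Essential prime implicants: --0111, 0-0001, 0-1010, 00-010, 001100, 010100, 011101, 10-11-, 1001-0, 110010

YES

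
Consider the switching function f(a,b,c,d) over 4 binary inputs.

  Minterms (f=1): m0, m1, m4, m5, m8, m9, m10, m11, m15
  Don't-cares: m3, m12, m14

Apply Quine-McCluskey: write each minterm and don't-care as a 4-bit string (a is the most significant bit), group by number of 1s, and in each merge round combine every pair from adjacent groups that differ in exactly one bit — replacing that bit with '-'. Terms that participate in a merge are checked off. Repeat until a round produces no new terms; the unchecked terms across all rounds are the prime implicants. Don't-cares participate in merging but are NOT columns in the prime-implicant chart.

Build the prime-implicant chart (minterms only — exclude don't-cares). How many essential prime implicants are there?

2

[col 0] 0000*, 0001*, 0011*, 0100*, 0101*, 1000*, 1001*, 1010*, 1011*, 1100*, 1110*, 1111*
[col 1] -000*, -001*, -011*, -100*, 0-00*, 0-01*, 00-1*, 000-*, 010-*, 1-00*, 1-10*, 1-11*, 10-0*, 10-1*, 100-*, 101-*, 11-0*, 111-*
[col 2] --00, -0-1, -00-, 0-0-, 1--0, 1-1-, 10--
Prime implicants: --00, -0-1, -00-, 0-0-, 1--0, 1-1-, 10--
PI chart (minterm → PIs covering it):
  0 | --00,-00-,0-0-
  1 | -0-1,-00-,0-0-
  4 | --00,0-0-
  5 | 0-0-  (sole → essential)
  8 | --00,-00-,1--0,10--
  9 | -0-1,-00-,10--
  10 | 1--0,1-1-,10--
  11 | -0-1,1-1-,10--
  15 | 1-1-  (sole → essential)
Essential prime implicants: 0-0-, 1-1-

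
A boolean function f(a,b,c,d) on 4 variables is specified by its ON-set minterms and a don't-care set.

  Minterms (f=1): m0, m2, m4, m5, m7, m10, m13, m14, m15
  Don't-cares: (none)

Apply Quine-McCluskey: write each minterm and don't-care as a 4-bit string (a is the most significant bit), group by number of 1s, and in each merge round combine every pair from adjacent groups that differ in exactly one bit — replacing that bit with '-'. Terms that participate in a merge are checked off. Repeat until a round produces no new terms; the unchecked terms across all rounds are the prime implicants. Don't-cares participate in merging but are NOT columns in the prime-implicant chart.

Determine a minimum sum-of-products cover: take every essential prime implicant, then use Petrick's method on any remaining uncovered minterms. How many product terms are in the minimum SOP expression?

4

Round 0: 0000✓ 0010✓ 0100✓ 0101✓ 0111✓ 1010✓ 1101✓ 1110✓ 1111✓
Round 1: -010 -101✓ -111✓ 0-00 00-0 01-1✓ 010- 1-10 11-1✓ 111-
Round 2: -1-1
PIs = {-010, -1-1, 0-00, 00-0, 010-, 1-10, 111-}
Coverage chart:
  m0: 0-00,00-0
  m2: -010,00-0
  m4: 0-00,010-
  m5: -1-1,010-
  m7: -1-1 ←essential
  m10: -010,1-10
  m13: -1-1 ←essential
  m14: 1-10,111-
  m15: -1-1,111-
Essential: -1-1
Petrick residual → -010, 0-00, 1-10
Min cover (4 terms): b'cd' + bd + a'c'd' + acd'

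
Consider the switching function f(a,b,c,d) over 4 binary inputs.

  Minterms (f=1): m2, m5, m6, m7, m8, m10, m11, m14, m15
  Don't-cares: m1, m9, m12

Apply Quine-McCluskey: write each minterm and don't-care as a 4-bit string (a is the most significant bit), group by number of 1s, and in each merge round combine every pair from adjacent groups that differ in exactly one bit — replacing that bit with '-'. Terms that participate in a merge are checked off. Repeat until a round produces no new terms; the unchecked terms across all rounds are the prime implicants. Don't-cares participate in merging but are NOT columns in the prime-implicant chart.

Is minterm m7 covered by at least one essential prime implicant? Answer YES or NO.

[col 0] 0001*, 0010*, 0101*, 0110*, 0111*, 1000*, 1001*, 1010*, 1011*, 1100*, 1110*, 1111*
[col 1] -001, -010*, -110*, -111*, 0-01, 0-10*, 01-1, 011-*, 1-00*, 1-10*, 1-11*, 10-0*, 10-1*, 100-*, 101-*, 11-0*, 111-*
[col 2] --10, -11-, 1--0, 1-1-, 10--
Prime implicants: --10, -001, -11-, 0-01, 01-1, 1--0, 1-1-, 10--
PI chart (minterm → PIs covering it):
  2 | --10  (sole → essential)
  5 | 0-01,01-1
  6 | --10,-11-
  7 | -11-,01-1
  8 | 1--0,10--
  10 | --10,1--0,1-1-,10--
  11 | 1-1-,10--
  14 | --10,-11-,1--0,1-1-
  15 | -11-,1-1-
Essential prime implicants: --10

NO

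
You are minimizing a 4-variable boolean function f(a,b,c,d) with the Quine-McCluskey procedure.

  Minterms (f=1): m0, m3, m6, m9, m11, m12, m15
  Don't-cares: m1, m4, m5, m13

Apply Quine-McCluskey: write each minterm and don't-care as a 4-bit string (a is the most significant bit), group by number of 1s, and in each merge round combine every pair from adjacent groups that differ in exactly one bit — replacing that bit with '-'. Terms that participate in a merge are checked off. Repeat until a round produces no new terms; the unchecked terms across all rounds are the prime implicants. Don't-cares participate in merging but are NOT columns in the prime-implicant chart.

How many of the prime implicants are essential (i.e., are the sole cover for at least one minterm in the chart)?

Round 0: 0000✓ 0001✓ 0011✓ 0100✓ 0101✓ 0110✓ 1001✓ 1011✓ 1100✓ 1101✓ 1111✓
Round 1: -001✓ -011✓ -100✓ -101✓ 0-00✓ 0-01✓ 00-1✓ 000-✓ 01-0 010-✓ 1-01✓ 1-11✓ 10-1✓ 11-1✓ 110-✓
Round 2: --01 -0-1 -10- 0-0- 1--1
PIs = {--01, -0-1, -10-, 0-0-, 01-0, 1--1}
Coverage chart:
  m0: 0-0- ←essential
  m3: -0-1 ←essential
  m6: 01-0 ←essential
  m9: --01,-0-1,1--1
  m11: -0-1,1--1
  m12: -10- ←essential
  m15: 1--1 ←essential
Essential: -0-1, -10-, 0-0-, 01-0, 1--1

5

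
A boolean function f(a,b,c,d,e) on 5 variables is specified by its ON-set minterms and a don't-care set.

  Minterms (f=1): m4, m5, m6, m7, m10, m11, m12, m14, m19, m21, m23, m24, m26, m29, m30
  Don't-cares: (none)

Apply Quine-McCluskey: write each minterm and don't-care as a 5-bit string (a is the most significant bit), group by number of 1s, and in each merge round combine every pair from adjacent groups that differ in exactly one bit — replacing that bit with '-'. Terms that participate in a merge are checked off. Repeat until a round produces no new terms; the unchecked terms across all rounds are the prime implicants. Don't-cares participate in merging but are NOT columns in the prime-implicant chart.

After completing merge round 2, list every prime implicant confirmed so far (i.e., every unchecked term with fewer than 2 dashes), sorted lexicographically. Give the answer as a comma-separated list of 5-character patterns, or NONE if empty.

0101-, 1-101, 10-11, 110-0

[col 0] 00100*, 00101*, 00110*, 00111*, 01010*, 01011*, 01100*, 01110*, 10011*, 10101*, 10111*, 11000*, 11010*, 11101*, 11110*
[col 1] -0101*, -0111*, -1010*, -1110*, 0-100*, 0-110*, 001-0*, 001-1*, 0010-*, 0011-*, 01-10*, 0101-, 011-0*, 1-101, 10-11, 101-1*, 11-10*, 110-0
[col 2] -01-1, -1-10, 0-1-0, 001--
Prime implicants: -01-1, -1-10, 0-1-0, 001--, 0101-, 1-101, 10-11, 110-0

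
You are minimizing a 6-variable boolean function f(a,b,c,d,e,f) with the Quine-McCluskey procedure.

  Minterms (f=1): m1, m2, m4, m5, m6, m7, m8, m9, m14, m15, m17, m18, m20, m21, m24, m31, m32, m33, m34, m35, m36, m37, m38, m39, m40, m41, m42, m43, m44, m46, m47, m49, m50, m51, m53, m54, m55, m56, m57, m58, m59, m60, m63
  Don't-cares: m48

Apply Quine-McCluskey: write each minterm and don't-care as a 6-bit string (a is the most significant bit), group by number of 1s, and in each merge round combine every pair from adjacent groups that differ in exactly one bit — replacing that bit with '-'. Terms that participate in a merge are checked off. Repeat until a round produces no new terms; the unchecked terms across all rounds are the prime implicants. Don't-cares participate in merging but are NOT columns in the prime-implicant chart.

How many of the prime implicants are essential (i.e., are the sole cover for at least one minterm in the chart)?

9

size-2^0 implicants → 000001(✓)  000010(✓)  000100(✓)  000101(✓)  000110(✓)  000111(✓)  001000(✓)  001001(✓)  001110(✓)  001111(✓)  010001(✓)  010010(✓)  010100(✓)  010101(✓)  011000(✓)  011111(✓)  100000(✓)  100001(✓)  100010(✓)  100011(✓)  100100(✓)  100101(✓)  100110(✓)  100111(✓)  101000(✓)  101001(✓)  101010(✓)  101011(✓)  101100(✓)  101110(✓)  101111(✓)  110000(✓)  110001(✓)  110010(✓)  110011(✓)  110101(✓)  110110(✓)  110111(✓)  111000(✓)  111001(✓)  111010(✓)  111011(✓)  111100(✓)  111111(✓)
size-2^1 implicants → -00001(✓)  -00010(✓)  -00100(✓)  -00101(✓)  -00110(✓)  -00111(✓)  -01000(✓)  -01001(✓)  -01110(✓)  -01111(✓)  -10001(✓)  -10010(✓)  -10101(✓)  -11000(✓)  -11111(✓)  0-0001(✓)  0-0010(✓)  0-0100(✓)  0-0101(✓)  0-1000(✓)  0-1111(✓)  00-001(✓)  00-110(✓)  00-111(✓)  000-01(✓)  000-10(✓)  0001-0(✓)  0001-1(✓)  00010-(✓)  00011-(✓)  00100-(✓)  00111-(✓)  010-01(✓)  01010-(✓)  1-0000(✓)  1-0001(✓)  1-0010(✓)  1-0011(✓)  1-0101(✓)  1-0110(✓)  1-0111(✓)  1-1000(✓)  1-1001(✓)  1-1010(✓)  1-1011(✓)  1-1100(✓)  1-1111(✓)  10-000(✓)  10-001(✓)  10-010(✓)  10-011(✓)  10-100(✓)  10-110(✓)  10-111(✓)  100-00(✓)  100-01(✓)  100-10(✓)  100-11(✓)  1000-0(✓)  1000-1(✓)  10000-(✓)  10001-(✓)  1001-0(✓)  1001-1(✓)  10010-(✓)  10011-(✓)  101-00(✓)  101-10(✓)  101-11(✓)  1010-0(✓)  1010-1(✓)  10100-(✓)  10101-(✓)  1011-0(✓)  10111-(✓)  11-000(✓)  11-001(✓)  11-010(✓)  11-011(✓)  11-111(✓)  110-01(✓)  110-10(✓)  110-11(✓)  1100-0(✓)  1100-1(✓)  11000-(✓)  11001-(✓)  1101-1(✓)  11011-(✓)  111-00(✓)  111-11(✓)  1110-0(✓)  1110-1(✓)  11100-(✓)  11101-(✓)
size-2^2 implicants → --0001(✓)  --0010  --0101(✓)  --1000  --1111  -0-001  -0-110(✓)  -0-111(✓)  -00-01(✓)  -00-10  -001-0(✓)  -001-1(✓)  -0010-(✓)  -0011-(✓)  -0100-  -0111-(✓)  -10-01(✓)  0-0-01(✓)  0-010-  00-11-(✓)  0001--(✓)  1--000(✓)  1--001(✓)  1--010(✓)  1--011(✓)  1--111(✓)  1-0-01(✓)  1-0-10(✓)  1-0-11(✓)  1-00-0(✓)  1-00-1(✓)  1-000-(✓)  1-001-(✓)  1-01-1(✓)  1-011-(✓)  1-1-00  1-1-11(✓)  1-10-0(✓)  1-10-1(✓)  1-100-(✓)  1-101-(✓)  10--00(✓)  10--10(✓)  10--11(✓)  10-0-0(✓)  10-0-1(✓)  10-00-(✓)  10-01-(✓)  10-1-0(✓)  10-11-(✓)  100--0(✓)  100--1(✓)  100-0-(✓)  100-1-(✓)  1000--(✓)  1001--(✓)  101--0(✓)  101-1-(✓)  1010--(✓)  11--11(✓)  11-0-0(✓)  11-0-1(✓)  11-00-(✓)  11-01-(✓)  110--1(✓)  110-1-(✓)  1100--(✓)  1110--(✓)
size-2^3 implicants → --0-01  -0-11-  -001--  1---11  1--0-0(✓)  1--0-1(✓)  1--00-(✓)  1--01-(✓)  1-0--1  1-0-1-  1-00--(✓)  1-10--(✓)  10---0  10--1-  10-0--(✓)  100---  11-0--(✓)
size-2^4 implicants → 1--0--
Unchecked terms (primes): --0-01, --0010, --1000, --1111, -0-001, -0-11-, -00-10, -001--, -0100-, 0-010-, 1---11, 1--0--, 1-0--1, 1-0-1-, 1-1-00, 10---0, 10--1-, 100---
Minterm coverage:
  m1 ⊆ --0-01,-0-001
  m2 ⊆ --0010,-00-10
  m4 ⊆ -001--,0-010-
  m5 ⊆ --0-01,-001--,0-010-
  m6 ⊆ -0-11-,-00-10,-001--
  m7 ⊆ -0-11-,-001--
  m8 ⊆ --1000,-0100-
  m9 ⊆ -0-001,-0100-
  m14 ⊆ -0-11- [E]
  m15 ⊆ --1111,-0-11-
  m17 ⊆ --0-01 [E]
  m18 ⊆ --0010 [E]
  m20 ⊆ 0-010- [E]
  m21 ⊆ --0-01,0-010-
  m24 ⊆ --1000 [E]
  m31 ⊆ --1111 [E]
  m32 ⊆ 1--0--,10---0,100---
  m33 ⊆ --0-01,-0-001,1--0--,1-0--1,100---
  m34 ⊆ --0010,-00-10,1--0--,1-0-1-,10---0,10--1-,100---
  m35 ⊆ 1---11,1--0--,1-0--1,1-0-1-,10--1-,100---
  m36 ⊆ -001--,10---0,100---
  m37 ⊆ --0-01,-001--,1-0--1,100---
  m38 ⊆ -0-11-,-00-10,-001--,1-0-1-,10---0,10--1-,100---
  m39 ⊆ -0-11-,-001--,1---11,1-0--1,1-0-1-,10--1-,100---
  m40 ⊆ --1000,-0100-,1--0--,1-1-00,10---0
  m41 ⊆ -0-001,-0100-,1--0--
  m42 ⊆ 1--0--,10---0,10--1-
  m43 ⊆ 1---11,1--0--,10--1-
  m44 ⊆ 1-1-00,10---0
  m46 ⊆ -0-11-,10---0,10--1-
  m47 ⊆ --1111,-0-11-,1---11,10--1-
  m49 ⊆ --0-01,1--0--,1-0--1
  m50 ⊆ --0010,1--0--,1-0-1-
  m51 ⊆ 1---11,1--0--,1-0--1,1-0-1-
  m53 ⊆ --0-01,1-0--1
  m54 ⊆ 1-0-1- [E]
  m55 ⊆ 1---11,1-0--1,1-0-1-
  m56 ⊆ --1000,1--0--,1-1-00
  m57 ⊆ 1--0-- [E]
  m58 ⊆ 1--0-- [E]
  m59 ⊆ 1---11,1--0--
  m60 ⊆ 1-1-00 [E]
  m63 ⊆ --1111,1---11
E = {--0-01, --0010, --1000, --1111, -0-11-, 0-010-, 1--0--, 1-0-1-, 1-1-00}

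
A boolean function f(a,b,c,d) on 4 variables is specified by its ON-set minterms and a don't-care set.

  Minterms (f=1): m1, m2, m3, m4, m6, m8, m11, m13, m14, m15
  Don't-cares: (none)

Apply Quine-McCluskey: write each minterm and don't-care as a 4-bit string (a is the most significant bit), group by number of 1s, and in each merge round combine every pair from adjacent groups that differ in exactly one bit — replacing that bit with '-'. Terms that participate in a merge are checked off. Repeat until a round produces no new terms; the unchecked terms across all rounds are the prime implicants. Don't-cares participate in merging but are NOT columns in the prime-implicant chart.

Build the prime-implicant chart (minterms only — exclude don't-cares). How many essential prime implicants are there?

4

[col 0] 0001*, 0010*, 0011*, 0100*, 0110*, 1000, 1011*, 1101*, 1110*, 1111*
[col 1] -011, -110, 0-10, 00-1, 001-, 01-0, 1-11, 11-1, 111-
Prime implicants: -011, -110, 0-10, 00-1, 001-, 01-0, 1-11, 1000, 11-1, 111-
PI chart (minterm → PIs covering it):
  1 | 00-1  (sole → essential)
  2 | 0-10,001-
  3 | -011,00-1,001-
  4 | 01-0  (sole → essential)
  6 | -110,0-10,01-0
  8 | 1000  (sole → essential)
  11 | -011,1-11
  13 | 11-1  (sole → essential)
  14 | -110,111-
  15 | 1-11,11-1,111-
Essential prime implicants: 00-1, 01-0, 1000, 11-1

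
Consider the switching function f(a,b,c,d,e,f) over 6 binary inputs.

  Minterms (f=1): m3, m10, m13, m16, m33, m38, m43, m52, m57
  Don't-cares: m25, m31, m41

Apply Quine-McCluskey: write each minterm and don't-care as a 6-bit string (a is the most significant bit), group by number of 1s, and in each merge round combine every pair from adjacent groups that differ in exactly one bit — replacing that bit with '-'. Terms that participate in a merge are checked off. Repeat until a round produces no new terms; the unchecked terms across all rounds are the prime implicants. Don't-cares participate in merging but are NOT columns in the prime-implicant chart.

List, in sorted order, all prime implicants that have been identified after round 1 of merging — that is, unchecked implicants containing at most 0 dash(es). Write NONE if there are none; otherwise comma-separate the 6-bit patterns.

Round 0: 000011 001010 001101 010000 011001✓ 011111 100001✓ 100110 101001✓ 101011✓ 110100 111001✓
Round 1: -11001 1-1001 10-001 1010-1
PIs = {-11001, 000011, 001010, 001101, 010000, 011111, 1-1001, 10-001, 100110, 1010-1, 110100}

000011, 001010, 001101, 010000, 011111, 100110, 110100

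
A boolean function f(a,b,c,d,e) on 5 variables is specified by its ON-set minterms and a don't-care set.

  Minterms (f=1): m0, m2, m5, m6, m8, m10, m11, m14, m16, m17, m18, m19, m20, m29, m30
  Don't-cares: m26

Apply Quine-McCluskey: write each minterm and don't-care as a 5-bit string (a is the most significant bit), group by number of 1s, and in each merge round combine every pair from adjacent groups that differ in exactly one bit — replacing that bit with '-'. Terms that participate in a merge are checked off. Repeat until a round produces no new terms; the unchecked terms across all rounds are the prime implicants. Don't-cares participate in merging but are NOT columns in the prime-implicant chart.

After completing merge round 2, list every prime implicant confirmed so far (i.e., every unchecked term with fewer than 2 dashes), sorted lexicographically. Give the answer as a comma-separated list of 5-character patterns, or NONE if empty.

00101, 0101-, 10-00, 11101

size-2^0 implicants → 00000(✓)  00010(✓)  00101  00110(✓)  01000(✓)  01010(✓)  01011(✓)  01110(✓)  10000(✓)  10001(✓)  10010(✓)  10011(✓)  10100(✓)  11010(✓)  11101  11110(✓)
size-2^1 implicants → -0000(✓)  -0010(✓)  -1010(✓)  -1110(✓)  0-000(✓)  0-010(✓)  0-110(✓)  00-10(✓)  000-0(✓)  01-10(✓)  010-0(✓)  0101-  1-010(✓)  10-00  100-0(✓)  100-1(✓)  1000-(✓)  1001-(✓)  11-10(✓)
size-2^2 implicants → --010  -00-0  -1-10  0--10  0-0-0  100--
Unchecked terms (primes): --010, -00-0, -1-10, 0--10, 0-0-0, 00101, 0101-, 10-00, 100--, 11101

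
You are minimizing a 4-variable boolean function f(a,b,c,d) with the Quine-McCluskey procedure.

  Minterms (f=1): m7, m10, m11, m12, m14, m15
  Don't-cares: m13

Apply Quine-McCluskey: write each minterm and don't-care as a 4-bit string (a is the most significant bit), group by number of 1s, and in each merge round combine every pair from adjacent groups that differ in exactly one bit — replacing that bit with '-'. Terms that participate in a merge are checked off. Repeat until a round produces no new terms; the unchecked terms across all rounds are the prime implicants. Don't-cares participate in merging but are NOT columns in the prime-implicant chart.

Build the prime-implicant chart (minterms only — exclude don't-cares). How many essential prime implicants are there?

3

[col 0] 0111*, 1010*, 1011*, 1100*, 1101*, 1110*, 1111*
[col 1] -111, 1-10*, 1-11*, 101-*, 11-0*, 11-1*, 110-*, 111-*
[col 2] 1-1-, 11--
Prime implicants: -111, 1-1-, 11--
PI chart (minterm → PIs covering it):
  7 | -111  (sole → essential)
  10 | 1-1-  (sole → essential)
  11 | 1-1-  (sole → essential)
  12 | 11--  (sole → essential)
  14 | 1-1-,11--
  15 | -111,1-1-,11--
Essential prime implicants: -111, 1-1-, 11--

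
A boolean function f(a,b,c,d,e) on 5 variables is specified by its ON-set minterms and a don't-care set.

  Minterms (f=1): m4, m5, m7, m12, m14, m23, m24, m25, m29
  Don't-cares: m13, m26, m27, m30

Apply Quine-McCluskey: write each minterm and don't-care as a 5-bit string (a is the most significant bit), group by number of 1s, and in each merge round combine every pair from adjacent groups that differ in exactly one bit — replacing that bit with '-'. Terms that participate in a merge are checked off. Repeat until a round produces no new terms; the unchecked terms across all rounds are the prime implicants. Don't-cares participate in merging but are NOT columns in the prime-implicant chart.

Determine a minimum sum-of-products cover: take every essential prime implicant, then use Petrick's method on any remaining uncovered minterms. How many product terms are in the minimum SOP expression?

[col 0] 00100*, 00101*, 00111*, 01100*, 01101*, 01110*, 10111*, 11000*, 11001*, 11010*, 11011*, 11101*, 11110*
[col 1] -0111, -1101, -1110, 0-100*, 0-101*, 001-1, 0010-*, 011-0, 0110-*, 11-01, 11-10, 110-0*, 110-1*, 1100-*, 1101-*
[col 2] 0-10-, 110--
Prime implicants: -0111, -1101, -1110, 0-10-, 001-1, 011-0, 11-01, 11-10, 110--
PI chart (minterm → PIs covering it):
  4 | 0-10-  (sole → essential)
  5 | 0-10-,001-1
  7 | -0111,001-1
  12 | 0-10-,011-0
  14 | -1110,011-0
  23 | -0111  (sole → essential)
  24 | 110--  (sole → essential)
  25 | 11-01,110--
  29 | -1101,11-01
Essential prime implicants: -0111, 0-10-, 110--
Petrick residual → -1101, -1110
Minimum SOP uses 5 PIs: b'cde + bcd'e + bcde' + a'cd' + abc'

5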